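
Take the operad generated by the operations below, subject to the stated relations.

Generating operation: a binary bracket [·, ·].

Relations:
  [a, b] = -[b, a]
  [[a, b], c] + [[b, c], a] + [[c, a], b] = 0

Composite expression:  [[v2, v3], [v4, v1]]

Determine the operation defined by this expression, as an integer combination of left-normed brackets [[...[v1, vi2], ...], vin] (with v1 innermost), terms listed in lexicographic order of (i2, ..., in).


Skip Jacobi rewriting: expand, keep v1-initial words, read off terms.
Composite bracket: [[v2, v3], [v4, v1]]
Each bracket splits as ab - ba, giving 8 signed words (2^3 = 8).
Only words starting with v1 matter:
  v1v4v2v3 (sign +1) contributes +[[[v1, v4], v2], v3]
  v1v4v3v2 (sign -1) contributes -[[[v1, v4], v3], v2]

[[[v1, v4], v2], v3] - [[[v1, v4], v3], v2]


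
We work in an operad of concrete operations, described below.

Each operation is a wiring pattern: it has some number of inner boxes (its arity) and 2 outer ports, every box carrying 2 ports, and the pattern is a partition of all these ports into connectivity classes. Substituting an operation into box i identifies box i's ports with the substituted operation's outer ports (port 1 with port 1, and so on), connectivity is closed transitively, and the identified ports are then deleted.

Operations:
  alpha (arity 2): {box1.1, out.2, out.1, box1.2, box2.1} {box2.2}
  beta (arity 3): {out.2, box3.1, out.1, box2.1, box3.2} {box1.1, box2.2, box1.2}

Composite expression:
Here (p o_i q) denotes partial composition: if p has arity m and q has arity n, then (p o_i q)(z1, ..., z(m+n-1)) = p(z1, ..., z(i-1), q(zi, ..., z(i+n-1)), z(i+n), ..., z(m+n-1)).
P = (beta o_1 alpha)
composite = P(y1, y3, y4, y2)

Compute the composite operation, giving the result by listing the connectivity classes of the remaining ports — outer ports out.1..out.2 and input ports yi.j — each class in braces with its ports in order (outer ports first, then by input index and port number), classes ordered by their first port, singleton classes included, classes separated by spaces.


Connectivity passes through glued beta-boundaries; trace each wire chain.
the subtree at alpha composes to {out.1, out.2, y1.1, y1.2, y3.1} {y3.2} on (y1, y3); out.j = own outer ports
the subtree at beta composes to {out.1, out.2, y2.1, y2.2, y4.1} {y1.1, y1.2, y3.1, y4.2} {y3.2} on (y1, y3, y4, y2); out.j = own outer ports

{out.1, out.2, y2.1, y2.2, y4.1} {y1.1, y1.2, y3.1, y4.2} {y3.2}


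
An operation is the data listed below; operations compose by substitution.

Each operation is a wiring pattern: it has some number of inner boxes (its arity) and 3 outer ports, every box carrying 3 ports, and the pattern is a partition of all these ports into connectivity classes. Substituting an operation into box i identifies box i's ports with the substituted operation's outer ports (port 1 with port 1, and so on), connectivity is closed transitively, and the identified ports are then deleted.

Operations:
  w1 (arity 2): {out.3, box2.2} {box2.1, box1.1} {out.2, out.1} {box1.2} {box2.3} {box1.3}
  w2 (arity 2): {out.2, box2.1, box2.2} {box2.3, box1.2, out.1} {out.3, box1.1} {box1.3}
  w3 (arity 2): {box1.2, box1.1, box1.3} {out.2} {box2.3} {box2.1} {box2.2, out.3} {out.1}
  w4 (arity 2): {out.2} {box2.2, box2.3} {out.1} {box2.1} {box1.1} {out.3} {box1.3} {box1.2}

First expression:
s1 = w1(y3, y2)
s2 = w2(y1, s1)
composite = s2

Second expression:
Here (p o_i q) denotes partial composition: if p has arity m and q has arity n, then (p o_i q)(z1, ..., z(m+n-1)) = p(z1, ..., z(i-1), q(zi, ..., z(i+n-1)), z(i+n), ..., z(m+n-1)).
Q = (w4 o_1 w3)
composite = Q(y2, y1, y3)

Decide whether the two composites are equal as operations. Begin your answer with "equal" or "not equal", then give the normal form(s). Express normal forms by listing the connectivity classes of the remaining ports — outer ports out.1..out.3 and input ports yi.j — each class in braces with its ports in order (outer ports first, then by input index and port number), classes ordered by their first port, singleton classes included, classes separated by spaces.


not equal — first {out.1, y1.2, y2.2} {out.2} {out.3, y1.1} {y1.3} {y2.1, y3.1} {y2.3} {y3.2} {y3.3}, second {out.1} {out.2} {out.3} {y1.1} {y1.2} {y1.3} {y2.1, y2.2, y2.3} {y3.1} {y3.2, y3.3}

The first expression, normalized: {out.1, y1.2, y2.2} {out.2} {out.3, y1.1} {y1.3} {y2.1, y3.1} {y2.3} {y3.2} {y3.3}
The second expression, normalized: {out.1} {out.2} {out.3} {y1.1} {y1.2} {y1.3} {y2.1, y2.2, y2.3} {y3.1} {y3.2, y3.3}
The forms do not match — not equal.


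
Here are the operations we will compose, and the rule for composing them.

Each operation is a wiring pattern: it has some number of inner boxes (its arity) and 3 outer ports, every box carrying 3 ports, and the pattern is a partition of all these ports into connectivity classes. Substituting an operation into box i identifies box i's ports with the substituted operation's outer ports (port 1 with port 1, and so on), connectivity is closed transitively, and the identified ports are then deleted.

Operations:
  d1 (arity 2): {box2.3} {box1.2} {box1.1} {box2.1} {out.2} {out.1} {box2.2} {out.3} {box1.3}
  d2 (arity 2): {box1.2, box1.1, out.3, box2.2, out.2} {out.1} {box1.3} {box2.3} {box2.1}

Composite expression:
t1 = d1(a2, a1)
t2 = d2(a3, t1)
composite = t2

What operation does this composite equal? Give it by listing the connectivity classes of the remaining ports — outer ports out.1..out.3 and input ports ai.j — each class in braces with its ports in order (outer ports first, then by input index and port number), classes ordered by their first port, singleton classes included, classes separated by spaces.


{out.1} {out.2, out.3, a3.1, a3.2} {a1.1} {a1.2} {a1.3} {a2.1} {a2.2} {a2.3} {a3.3}

After gluing at d2, chains via deleted ports link the a-ports.
composing d1 on (a2, a1), with out.j its own outer ports: {out.1} {out.2} {out.3} {a1.1} {a1.2} {a1.3} {a2.1} {a2.2} {a2.3}
composing d2 on (a3, a2, a1), with out.j its own outer ports: {out.1} {out.2, out.3, a3.1, a3.2} {a1.1} {a1.2} {a1.3} {a2.1} {a2.2} {a2.3} {a3.3}


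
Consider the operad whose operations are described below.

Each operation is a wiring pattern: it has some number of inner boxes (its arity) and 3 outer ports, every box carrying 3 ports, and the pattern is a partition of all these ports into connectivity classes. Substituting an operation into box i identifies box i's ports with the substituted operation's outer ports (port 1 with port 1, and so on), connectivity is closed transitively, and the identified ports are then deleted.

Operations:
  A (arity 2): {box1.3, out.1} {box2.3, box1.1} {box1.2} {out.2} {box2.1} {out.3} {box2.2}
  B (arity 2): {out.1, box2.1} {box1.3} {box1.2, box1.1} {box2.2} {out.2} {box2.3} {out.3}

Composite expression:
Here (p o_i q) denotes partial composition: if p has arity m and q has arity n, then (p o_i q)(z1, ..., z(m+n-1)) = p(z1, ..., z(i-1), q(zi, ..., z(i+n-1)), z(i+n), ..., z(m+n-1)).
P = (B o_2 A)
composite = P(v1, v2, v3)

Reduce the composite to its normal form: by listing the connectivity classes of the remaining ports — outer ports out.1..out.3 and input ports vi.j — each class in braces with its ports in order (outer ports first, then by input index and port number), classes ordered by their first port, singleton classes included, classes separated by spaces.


{out.1, v2.3} {out.2} {out.3} {v1.1, v1.2} {v1.3} {v2.1, v3.3} {v2.2} {v3.1} {v3.2}

Treat the ports identified at B as solder joints: merge, then drop.
the subtree at A composes to {out.1, v2.3} {out.2} {out.3} {v2.1, v3.3} {v2.2} {v3.1} {v3.2} on (v2, v3); out.j = own outer ports
the subtree at B composes to {out.1, v2.3} {out.2} {out.3} {v1.1, v1.2} {v1.3} {v2.1, v3.3} {v2.2} {v3.1} {v3.2} on (v1, v2, v3); out.j = own outer ports


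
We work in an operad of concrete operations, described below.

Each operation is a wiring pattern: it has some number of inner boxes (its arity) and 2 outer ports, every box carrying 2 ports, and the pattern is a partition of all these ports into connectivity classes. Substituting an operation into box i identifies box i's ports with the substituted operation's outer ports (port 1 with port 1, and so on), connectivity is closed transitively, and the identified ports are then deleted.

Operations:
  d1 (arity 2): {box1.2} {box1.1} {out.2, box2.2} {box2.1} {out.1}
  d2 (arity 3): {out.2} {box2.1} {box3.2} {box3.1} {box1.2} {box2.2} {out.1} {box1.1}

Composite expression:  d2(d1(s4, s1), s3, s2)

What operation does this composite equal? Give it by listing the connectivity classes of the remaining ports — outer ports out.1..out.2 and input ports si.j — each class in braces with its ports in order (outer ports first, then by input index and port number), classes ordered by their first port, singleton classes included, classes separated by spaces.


{out.1} {out.2} {s1.1} {s1.2} {s2.1} {s2.2} {s3.1} {s3.2} {s4.1} {s4.2}

Reachability decides: close wires over d2-identified ports.
stage d1: inputs (s4, s1), connectivity {out.1} {out.2, s1.2} {s1.1} {s4.1} {s4.2}, out.j its boundary
stage d2: inputs (s4, s1, s3, s2), connectivity {out.1} {out.2} {s1.1} {s1.2} {s2.1} {s2.2} {s3.1} {s3.2} {s4.1} {s4.2}, out.j its boundary


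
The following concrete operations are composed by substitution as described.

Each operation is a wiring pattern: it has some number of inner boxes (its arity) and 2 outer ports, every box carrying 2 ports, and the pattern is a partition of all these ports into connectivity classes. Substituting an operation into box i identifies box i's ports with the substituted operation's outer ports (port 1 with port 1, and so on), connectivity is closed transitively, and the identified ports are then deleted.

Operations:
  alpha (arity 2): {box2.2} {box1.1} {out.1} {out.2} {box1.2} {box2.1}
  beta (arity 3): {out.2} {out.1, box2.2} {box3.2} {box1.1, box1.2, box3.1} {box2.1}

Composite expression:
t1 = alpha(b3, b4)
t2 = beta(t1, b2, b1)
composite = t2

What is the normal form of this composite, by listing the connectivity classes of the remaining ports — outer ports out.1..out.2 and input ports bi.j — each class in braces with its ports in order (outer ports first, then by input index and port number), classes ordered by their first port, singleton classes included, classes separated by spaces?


Two ports join when wires chain via beta-identified ports.
the subtree at alpha composes to {out.1} {out.2} {b3.1} {b3.2} {b4.1} {b4.2} on (b3, b4); out.j = own outer ports
the subtree at beta composes to {out.1, b2.2} {out.2} {b1.1} {b1.2} {b2.1} {b3.1} {b3.2} {b4.1} {b4.2} on (b3, b4, b2, b1); out.j = own outer ports

{out.1, b2.2} {out.2} {b1.1} {b1.2} {b2.1} {b3.1} {b3.2} {b4.1} {b4.2}


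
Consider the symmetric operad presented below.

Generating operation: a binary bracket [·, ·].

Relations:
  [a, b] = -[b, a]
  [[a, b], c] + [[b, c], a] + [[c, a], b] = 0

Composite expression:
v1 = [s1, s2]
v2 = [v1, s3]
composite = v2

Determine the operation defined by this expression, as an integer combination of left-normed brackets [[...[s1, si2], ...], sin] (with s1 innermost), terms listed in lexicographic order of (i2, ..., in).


[[s1, s2], s3]

Left-normed coefficients sit on the s1-initial expansion words.
Composite bracket: [[s1, s2], s3]
Under [a, b] = ab - ba we get 4 signed associative words (2^2 = 4).
Only words starting with s1 matter:
  s1s2s3 (sign +1) contributes +[[s1, s2], s3]


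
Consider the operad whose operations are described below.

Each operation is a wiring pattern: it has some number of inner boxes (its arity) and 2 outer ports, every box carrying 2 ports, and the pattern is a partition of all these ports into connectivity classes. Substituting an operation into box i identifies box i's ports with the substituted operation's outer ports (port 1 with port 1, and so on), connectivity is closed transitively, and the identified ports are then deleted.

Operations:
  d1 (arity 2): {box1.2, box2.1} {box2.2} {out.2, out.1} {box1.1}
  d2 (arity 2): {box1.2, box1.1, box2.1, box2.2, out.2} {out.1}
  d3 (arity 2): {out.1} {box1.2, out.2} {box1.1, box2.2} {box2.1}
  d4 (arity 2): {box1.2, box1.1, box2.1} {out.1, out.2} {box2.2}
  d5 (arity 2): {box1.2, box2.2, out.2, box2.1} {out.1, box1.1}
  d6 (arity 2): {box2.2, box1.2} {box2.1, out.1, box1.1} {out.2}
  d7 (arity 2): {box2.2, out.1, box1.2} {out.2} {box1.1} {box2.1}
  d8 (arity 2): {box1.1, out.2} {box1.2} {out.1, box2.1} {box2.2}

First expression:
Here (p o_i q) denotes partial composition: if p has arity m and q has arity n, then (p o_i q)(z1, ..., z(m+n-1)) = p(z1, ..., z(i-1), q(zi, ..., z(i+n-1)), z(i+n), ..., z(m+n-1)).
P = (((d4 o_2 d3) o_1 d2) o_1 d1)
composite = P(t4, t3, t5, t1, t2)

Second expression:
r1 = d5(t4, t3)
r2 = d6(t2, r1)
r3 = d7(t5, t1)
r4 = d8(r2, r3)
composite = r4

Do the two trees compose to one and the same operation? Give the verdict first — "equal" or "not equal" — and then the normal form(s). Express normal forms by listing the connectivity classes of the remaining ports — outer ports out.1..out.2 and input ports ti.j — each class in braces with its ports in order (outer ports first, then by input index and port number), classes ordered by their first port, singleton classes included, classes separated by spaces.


not equal; the first gives {out.1, out.2} {t1.1, t2.2} {t1.2} {t2.1} {t3.1, t4.2} {t3.2} {t4.1} {t5.1, t5.2} and the second {out.1, t1.2, t5.2} {out.2, t2.1, t4.1} {t1.1} {t2.2, t3.1, t3.2, t4.2} {t5.1}


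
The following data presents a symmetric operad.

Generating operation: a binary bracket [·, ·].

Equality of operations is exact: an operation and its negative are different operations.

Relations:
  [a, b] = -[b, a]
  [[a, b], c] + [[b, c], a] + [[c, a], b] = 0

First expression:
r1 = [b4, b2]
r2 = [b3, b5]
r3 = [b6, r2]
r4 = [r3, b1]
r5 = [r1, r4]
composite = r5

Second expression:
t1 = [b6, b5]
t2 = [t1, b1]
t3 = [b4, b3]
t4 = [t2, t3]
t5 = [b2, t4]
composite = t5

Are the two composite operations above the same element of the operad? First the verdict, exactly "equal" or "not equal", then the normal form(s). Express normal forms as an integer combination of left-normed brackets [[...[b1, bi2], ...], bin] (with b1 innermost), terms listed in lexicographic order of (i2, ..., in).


not equal; first: [[[[[b1, b3], b5], b6], b2], b4] - [[[[[b1, b3], b5], b6], b4], b2] - [[[[[b1, b5], b3], b6], b2], b4] + [[[[[b1, b5], b3], b6], b4], b2] - [[[[[b1, b6], b3], b5], b2], b4] + [[[[[b1, b6], b3], b5], b4], b2] + [[[[[b1, b6], b5], b3], b2], b4] - [[[[[b1, b6], b5], b3], b4], b2]; second: [[[[[b1, b5], b6], b3], b4], b2] - [[[[[b1, b5], b6], b4], b3], b2] - [[[[[b1, b6], b5], b3], b4], b2] + [[[[[b1, b6], b5], b4], b3], b2]

The first expression reduces to [[[[[b1, b3], b5], b6], b2], b4] - [[[[[b1, b3], b5], b6], b4], b2] - [[[[[b1, b5], b3], b6], b2], b4] + [[[[[b1, b5], b3], b6], b4], b2] - [[[[[b1, b6], b3], b5], b2], b4] + [[[[[b1, b6], b3], b5], b4], b2] + [[[[[b1, b6], b5], b3], b2], b4] - [[[[[b1, b6], b5], b3], b4], b2]
The second expression reduces to [[[[[b1, b5], b6], b3], b4], b2] - [[[[[b1, b5], b6], b4], b3], b2] - [[[[[b1, b6], b5], b3], b4], b2] + [[[[[b1, b6], b5], b4], b3], b2]
The normal forms differ: not equal.


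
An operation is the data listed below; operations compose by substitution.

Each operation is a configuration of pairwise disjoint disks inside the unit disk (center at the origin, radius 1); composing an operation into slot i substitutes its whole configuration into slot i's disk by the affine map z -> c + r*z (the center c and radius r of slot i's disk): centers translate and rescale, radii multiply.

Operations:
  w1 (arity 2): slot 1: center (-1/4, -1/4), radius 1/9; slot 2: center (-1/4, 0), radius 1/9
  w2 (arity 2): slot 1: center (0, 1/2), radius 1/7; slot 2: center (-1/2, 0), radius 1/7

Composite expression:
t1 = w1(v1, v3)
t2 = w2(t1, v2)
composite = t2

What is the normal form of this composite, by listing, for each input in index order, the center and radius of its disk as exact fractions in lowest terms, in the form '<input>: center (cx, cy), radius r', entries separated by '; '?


v1: center (-1/28, 13/28), radius 1/63; v2: center (-1/2, 0), radius 1/7; v3: center (-1/28, 1/2), radius 1/63

Only the slot chain above each v matters under w2; compose those maps.
v1 passes through 2 substitutions, ending at center (-1/28, 13/28), radius 1/63
v3 passes through 2 substitutions, ending at center (-1/28, 1/2), radius 1/63
v2 passes through 1 substitution, ending at center (-1/2, 0), radius 1/7


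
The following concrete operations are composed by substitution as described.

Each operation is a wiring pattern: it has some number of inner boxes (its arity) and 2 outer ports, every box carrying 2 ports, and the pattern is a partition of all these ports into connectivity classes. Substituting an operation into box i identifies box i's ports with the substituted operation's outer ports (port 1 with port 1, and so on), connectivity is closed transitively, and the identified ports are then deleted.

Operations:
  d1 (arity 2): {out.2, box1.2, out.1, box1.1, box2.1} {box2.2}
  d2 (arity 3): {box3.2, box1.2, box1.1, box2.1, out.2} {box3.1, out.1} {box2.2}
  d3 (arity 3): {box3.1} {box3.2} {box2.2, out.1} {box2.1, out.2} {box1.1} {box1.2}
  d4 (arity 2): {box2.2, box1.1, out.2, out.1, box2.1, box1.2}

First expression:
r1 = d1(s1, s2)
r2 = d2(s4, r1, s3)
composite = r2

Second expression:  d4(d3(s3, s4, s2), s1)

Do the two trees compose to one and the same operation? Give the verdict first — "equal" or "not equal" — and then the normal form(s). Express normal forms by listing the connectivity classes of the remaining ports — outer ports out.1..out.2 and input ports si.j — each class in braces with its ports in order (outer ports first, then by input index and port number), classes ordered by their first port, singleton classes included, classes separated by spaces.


Normal form of the first expression: {out.1, s3.1} {out.2, s1.1, s1.2, s2.1, s3.2, s4.1, s4.2} {s2.2}
Normal form of the second expression: {out.1, out.2, s1.1, s1.2, s4.1, s4.2} {s2.1} {s2.2} {s3.1} {s3.2}
The forms do not match — not equal.

not equal; the first gives {out.1, s3.1} {out.2, s1.1, s1.2, s2.1, s3.2, s4.1, s4.2} {s2.2} and the second {out.1, out.2, s1.1, s1.2, s4.1, s4.2} {s2.1} {s2.2} {s3.1} {s3.2}


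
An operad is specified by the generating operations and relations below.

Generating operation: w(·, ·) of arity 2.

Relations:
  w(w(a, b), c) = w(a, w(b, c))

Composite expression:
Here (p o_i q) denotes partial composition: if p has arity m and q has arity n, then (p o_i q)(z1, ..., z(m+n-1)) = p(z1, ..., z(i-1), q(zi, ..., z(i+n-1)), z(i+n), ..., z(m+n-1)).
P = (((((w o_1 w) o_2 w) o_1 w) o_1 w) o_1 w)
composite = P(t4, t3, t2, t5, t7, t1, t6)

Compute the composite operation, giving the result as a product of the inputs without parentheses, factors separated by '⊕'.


t4 ⊕ t3 ⊕ t2 ⊕ t5 ⊕ t7 ⊕ t1 ⊕ t6


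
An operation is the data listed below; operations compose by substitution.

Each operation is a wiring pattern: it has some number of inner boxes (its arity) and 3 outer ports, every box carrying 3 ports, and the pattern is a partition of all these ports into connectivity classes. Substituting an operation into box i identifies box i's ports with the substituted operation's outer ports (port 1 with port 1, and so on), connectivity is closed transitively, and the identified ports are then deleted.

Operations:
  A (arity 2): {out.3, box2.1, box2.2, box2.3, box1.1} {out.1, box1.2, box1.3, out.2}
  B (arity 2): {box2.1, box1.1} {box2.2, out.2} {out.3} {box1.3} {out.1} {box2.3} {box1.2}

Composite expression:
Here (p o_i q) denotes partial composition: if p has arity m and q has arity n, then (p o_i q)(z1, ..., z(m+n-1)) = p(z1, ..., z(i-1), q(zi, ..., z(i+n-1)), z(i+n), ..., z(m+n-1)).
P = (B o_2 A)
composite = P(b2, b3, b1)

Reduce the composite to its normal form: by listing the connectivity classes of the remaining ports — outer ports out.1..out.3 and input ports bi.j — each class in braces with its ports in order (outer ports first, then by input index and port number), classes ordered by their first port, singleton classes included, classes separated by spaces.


Reachability decides: close wires over B-identified ports.
through A, on inputs (b3, b1): {out.1, out.2, b3.2, b3.3} {out.3, b1.1, b1.2, b1.3, b3.1} (out.j = stage outer ports)
through B, on inputs (b2, b3, b1): {out.1} {out.2, b2.1, b3.2, b3.3} {out.3} {b1.1, b1.2, b1.3, b3.1} {b2.2} {b2.3} (out.j = stage outer ports)

{out.1} {out.2, b2.1, b3.2, b3.3} {out.3} {b1.1, b1.2, b1.3, b3.1} {b2.2} {b2.3}


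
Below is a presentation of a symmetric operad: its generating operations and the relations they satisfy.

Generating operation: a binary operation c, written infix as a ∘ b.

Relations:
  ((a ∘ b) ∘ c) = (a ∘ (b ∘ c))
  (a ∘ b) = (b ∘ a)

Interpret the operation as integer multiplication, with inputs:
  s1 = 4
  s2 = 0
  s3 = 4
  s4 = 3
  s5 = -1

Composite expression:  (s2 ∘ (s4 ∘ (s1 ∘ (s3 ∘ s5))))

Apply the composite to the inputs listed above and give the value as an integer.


0


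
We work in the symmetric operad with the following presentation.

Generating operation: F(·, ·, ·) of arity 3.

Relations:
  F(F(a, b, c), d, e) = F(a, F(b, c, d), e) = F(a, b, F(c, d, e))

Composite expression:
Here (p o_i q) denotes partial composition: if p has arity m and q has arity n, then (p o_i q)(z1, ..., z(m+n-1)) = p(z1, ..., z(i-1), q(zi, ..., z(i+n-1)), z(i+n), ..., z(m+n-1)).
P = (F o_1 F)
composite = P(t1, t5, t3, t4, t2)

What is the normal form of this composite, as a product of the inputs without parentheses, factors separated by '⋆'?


t1 ⋆ t5 ⋆ t3 ⋆ t4 ⋆ t2

Key point: F is associative — brackets drop, the t-order remains.
F(t1, t5, t3) unparenthesizes to t1 ⋆ t5 ⋆ t3
F(F(t1, t5, t3), t4, t2) unparenthesizes to t1 ⋆ t5 ⋆ t3 ⋆ t4 ⋆ t2


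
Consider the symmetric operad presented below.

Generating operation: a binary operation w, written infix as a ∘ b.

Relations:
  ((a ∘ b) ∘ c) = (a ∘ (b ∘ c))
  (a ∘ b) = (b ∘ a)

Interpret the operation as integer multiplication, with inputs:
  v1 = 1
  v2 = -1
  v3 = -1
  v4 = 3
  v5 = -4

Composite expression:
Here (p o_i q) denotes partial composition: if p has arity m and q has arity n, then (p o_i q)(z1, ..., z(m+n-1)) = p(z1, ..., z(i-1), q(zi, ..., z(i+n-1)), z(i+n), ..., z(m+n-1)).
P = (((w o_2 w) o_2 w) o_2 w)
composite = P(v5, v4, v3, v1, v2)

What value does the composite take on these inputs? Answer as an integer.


(v4 ∘ v3) = -3
((v4 ∘ v3) ∘ v1) = -3
(((v4 ∘ v3) ∘ v1) ∘ v2) = 3
(v5 ∘ (((v4 ∘ v3) ∘ v1) ∘ v2)) = -12

-12


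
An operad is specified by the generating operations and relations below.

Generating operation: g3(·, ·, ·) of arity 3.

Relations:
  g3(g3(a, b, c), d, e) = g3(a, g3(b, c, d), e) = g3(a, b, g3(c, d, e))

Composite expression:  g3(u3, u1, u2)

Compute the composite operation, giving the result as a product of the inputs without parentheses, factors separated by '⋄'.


The g3-tree's shape is irrelevant; the u-reading-order decides.
g3(u3, u1, u2) unparenthesizes to u3 ⋄ u1 ⋄ u2

u3 ⋄ u1 ⋄ u2


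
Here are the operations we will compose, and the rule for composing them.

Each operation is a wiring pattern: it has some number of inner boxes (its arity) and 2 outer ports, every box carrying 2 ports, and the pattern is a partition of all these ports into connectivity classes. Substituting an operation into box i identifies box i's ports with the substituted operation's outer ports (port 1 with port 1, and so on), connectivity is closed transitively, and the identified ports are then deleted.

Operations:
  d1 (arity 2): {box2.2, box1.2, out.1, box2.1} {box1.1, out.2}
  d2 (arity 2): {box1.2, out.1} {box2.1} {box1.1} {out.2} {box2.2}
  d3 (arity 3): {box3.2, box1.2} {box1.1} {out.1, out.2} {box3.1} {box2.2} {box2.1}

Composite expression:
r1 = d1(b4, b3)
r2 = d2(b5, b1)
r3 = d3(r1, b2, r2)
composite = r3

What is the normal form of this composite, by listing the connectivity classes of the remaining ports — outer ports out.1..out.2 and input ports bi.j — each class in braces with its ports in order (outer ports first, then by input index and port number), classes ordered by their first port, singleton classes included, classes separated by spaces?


Reachability decides: close wires over d3-identified ports.
after d1, the pattern on (b4, b3) reads {out.1, b3.1, b3.2, b4.2} {out.2, b4.1} (out.j = its outer ports)
after d2, the pattern on (b5, b1) reads {out.1, b5.2} {out.2} {b1.1} {b1.2} {b5.1} (out.j = its outer ports)
after d3, the pattern on (b4, b3, b2, b5, b1) reads {out.1, out.2} {b1.1} {b1.2} {b2.1} {b2.2} {b3.1, b3.2, b4.2} {b4.1} {b5.1} {b5.2} (out.j = its outer ports)

{out.1, out.2} {b1.1} {b1.2} {b2.1} {b2.2} {b3.1, b3.2, b4.2} {b4.1} {b5.1} {b5.2}


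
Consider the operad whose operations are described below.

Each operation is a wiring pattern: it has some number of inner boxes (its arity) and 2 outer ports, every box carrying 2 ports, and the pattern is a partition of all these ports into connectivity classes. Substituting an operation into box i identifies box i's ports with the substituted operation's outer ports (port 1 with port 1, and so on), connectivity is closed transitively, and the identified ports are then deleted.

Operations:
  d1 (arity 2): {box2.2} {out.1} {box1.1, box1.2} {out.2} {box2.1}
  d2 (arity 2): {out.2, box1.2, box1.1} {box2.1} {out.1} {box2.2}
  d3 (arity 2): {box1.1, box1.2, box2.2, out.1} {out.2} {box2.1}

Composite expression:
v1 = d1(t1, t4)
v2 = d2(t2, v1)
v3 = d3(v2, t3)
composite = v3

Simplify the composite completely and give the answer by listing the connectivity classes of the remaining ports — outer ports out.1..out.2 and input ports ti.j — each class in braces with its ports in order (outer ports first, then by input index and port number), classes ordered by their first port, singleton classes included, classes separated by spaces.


After gluing at d3, chains via deleted ports link the t-ports.
stage d1: inputs (t1, t4), connectivity {out.1} {out.2} {t1.1, t1.2} {t4.1} {t4.2}, out.j its boundary
stage d2: inputs (t2, t1, t4), connectivity {out.1} {out.2, t2.1, t2.2} {t1.1, t1.2} {t4.1} {t4.2}, out.j its boundary
stage d3: inputs (t2, t1, t4, t3), connectivity {out.1, t2.1, t2.2, t3.2} {out.2} {t1.1, t1.2} {t3.1} {t4.1} {t4.2}, out.j its boundary

{out.1, t2.1, t2.2, t3.2} {out.2} {t1.1, t1.2} {t3.1} {t4.1} {t4.2}


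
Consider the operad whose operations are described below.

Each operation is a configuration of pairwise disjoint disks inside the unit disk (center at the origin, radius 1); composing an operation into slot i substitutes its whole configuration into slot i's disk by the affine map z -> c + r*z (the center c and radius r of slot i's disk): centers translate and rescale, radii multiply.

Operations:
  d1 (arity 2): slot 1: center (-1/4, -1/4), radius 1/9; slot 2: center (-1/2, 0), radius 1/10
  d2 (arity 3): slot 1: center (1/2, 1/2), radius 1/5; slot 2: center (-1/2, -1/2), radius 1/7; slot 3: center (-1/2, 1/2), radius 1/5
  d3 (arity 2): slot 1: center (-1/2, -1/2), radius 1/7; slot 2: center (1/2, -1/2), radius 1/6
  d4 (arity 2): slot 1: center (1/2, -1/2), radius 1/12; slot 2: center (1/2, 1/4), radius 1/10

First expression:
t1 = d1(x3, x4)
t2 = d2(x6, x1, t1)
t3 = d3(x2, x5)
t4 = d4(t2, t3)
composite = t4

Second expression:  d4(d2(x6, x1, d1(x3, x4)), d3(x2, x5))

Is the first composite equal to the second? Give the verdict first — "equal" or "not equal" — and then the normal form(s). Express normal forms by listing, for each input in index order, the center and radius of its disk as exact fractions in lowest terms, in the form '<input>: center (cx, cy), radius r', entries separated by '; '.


equal: each reduces to x1: center (11/24, -13/24), radius 1/84; x2: center (9/20, 1/5), radius 1/70; x3: center (109/240, -37/80), radius 1/540; x4: center (9/20, -11/24), radius 1/600; x5: center (11/20, 1/5), radius 1/60; x6: center (13/24, -11/24), radius 1/60

Normal form of the first expression: x1: center (11/24, -13/24), radius 1/84; x2: center (9/20, 1/5), radius 1/70; x3: center (109/240, -37/80), radius 1/540; x4: center (9/20, -11/24), radius 1/600; x5: center (11/20, 1/5), radius 1/60; x6: center (13/24, -11/24), radius 1/60
Normal form of the second expression: x1: center (11/24, -13/24), radius 1/84; x2: center (9/20, 1/5), radius 1/70; x3: center (109/240, -37/80), radius 1/540; x4: center (9/20, -11/24), radius 1/600; x5: center (11/20, 1/5), radius 1/60; x6: center (13/24, -11/24), radius 1/60
The forms coincide; equal.


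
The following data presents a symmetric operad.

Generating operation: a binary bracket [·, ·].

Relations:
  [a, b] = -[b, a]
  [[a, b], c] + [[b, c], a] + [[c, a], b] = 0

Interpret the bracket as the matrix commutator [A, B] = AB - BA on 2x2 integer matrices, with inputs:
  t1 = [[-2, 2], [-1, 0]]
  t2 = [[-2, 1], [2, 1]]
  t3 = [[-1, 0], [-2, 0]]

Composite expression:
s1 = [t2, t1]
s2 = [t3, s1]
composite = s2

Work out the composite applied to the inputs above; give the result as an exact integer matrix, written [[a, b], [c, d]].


[[-8, 4], [13, 8]]

[t2, t1] = [[-5, -4], [-7, 5]]
[t3, [t2, t1]] = [[-8, 4], [13, 8]]


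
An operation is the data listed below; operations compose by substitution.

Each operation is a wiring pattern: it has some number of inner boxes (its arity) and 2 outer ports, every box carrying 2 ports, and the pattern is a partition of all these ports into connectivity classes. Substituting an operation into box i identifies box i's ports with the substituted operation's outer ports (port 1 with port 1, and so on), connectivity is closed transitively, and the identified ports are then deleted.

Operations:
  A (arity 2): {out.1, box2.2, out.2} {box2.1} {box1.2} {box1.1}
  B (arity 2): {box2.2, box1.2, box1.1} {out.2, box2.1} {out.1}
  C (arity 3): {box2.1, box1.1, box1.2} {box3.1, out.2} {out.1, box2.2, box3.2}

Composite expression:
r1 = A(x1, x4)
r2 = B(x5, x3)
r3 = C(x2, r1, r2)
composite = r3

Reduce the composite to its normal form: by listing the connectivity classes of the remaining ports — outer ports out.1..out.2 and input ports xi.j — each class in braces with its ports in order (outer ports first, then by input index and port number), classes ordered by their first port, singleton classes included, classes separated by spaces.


{out.1, x2.1, x2.2, x3.1, x4.2} {out.2} {x1.1} {x1.2} {x3.2, x5.1, x5.2} {x4.1}

Reachability decides: close wires over C-identified ports.
stage A: inputs (x1, x4), connectivity {out.1, out.2, x4.2} {x1.1} {x1.2} {x4.1}, out.j its boundary
stage B: inputs (x5, x3), connectivity {out.1} {out.2, x3.1} {x3.2, x5.1, x5.2}, out.j its boundary
stage C: inputs (x2, x1, x4, x5, x3), connectivity {out.1, x2.1, x2.2, x3.1, x4.2} {out.2} {x1.1} {x1.2} {x3.2, x5.1, x5.2} {x4.1}, out.j its boundary


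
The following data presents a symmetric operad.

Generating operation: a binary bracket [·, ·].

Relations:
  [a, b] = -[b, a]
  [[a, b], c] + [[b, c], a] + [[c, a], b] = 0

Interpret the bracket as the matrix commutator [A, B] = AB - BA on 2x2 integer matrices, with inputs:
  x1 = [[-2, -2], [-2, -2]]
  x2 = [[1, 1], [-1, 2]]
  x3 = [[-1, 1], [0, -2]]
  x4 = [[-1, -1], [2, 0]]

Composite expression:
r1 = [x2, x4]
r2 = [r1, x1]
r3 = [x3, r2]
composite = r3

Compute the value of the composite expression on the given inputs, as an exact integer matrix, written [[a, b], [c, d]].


[[4, -8], [-4, -4]]

[x2, x4] = [[1, 2], [3, -1]]
[[x2, x4], x1] = [[2, -4], [4, -2]]
[x3, [[x2, x4], x1]] = [[4, -8], [-4, -4]]


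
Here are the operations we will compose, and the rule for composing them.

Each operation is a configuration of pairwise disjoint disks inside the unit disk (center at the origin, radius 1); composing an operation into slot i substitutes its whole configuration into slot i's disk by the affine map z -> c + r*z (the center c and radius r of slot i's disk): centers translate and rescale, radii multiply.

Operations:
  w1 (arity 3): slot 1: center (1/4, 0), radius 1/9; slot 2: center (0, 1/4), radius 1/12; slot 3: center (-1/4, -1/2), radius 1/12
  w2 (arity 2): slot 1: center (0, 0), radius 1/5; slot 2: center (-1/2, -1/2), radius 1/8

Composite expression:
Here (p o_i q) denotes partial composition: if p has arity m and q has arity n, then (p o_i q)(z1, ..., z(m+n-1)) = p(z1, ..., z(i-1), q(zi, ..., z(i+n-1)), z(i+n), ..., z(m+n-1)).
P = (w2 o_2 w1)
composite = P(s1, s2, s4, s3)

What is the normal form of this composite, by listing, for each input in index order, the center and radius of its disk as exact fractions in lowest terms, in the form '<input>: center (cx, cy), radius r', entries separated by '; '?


s1: center (0, 0), radius 1/5; s2: center (-15/32, -1/2), radius 1/72; s3: center (-17/32, -9/16), radius 1/96; s4: center (-1/2, -15/32), radius 1/96

Below w2, radii multiply path by path; the s-disk centers shift.
s1: after 1 affine step, its disk has center (0, 0), radius 1/5
s2: after 2 affine steps, its disk has center (-15/32, -1/2), radius 1/72
s4: after 2 affine steps, its disk has center (-1/2, -15/32), radius 1/96
s3: after 2 affine steps, its disk has center (-17/32, -9/16), radius 1/96


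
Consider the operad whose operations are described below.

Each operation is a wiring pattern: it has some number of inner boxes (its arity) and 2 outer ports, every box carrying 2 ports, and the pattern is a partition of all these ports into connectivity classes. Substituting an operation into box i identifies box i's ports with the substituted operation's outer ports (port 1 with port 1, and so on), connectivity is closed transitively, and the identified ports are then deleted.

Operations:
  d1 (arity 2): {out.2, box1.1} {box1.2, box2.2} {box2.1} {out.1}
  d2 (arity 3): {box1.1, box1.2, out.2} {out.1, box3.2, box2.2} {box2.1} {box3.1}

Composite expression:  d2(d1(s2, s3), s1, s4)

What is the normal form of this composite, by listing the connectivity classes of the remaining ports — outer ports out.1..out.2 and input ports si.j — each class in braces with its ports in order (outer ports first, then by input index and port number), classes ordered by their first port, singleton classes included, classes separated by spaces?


After gluing at d2, chains via deleted ports link the s-ports.
after d1, the pattern on (s2, s3) reads {out.1} {out.2, s2.1} {s2.2, s3.2} {s3.1} (out.j = its outer ports)
after d2, the pattern on (s2, s3, s1, s4) reads {out.1, s1.2, s4.2} {out.2, s2.1} {s1.1} {s2.2, s3.2} {s3.1} {s4.1} (out.j = its outer ports)

{out.1, s1.2, s4.2} {out.2, s2.1} {s1.1} {s2.2, s3.2} {s3.1} {s4.1}


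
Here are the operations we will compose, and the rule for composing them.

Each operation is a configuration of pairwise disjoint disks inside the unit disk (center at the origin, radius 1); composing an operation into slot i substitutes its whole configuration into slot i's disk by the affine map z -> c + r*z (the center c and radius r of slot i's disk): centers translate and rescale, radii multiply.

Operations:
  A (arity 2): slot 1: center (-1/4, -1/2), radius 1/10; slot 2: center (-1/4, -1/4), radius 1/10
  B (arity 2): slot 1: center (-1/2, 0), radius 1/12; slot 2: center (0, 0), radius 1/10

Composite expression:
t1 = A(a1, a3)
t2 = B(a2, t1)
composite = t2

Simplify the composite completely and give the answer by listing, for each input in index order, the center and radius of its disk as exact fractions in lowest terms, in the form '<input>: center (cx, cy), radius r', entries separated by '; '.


a1: center (-1/40, -1/20), radius 1/100; a2: center (-1/2, 0), radius 1/12; a3: center (-1/40, -1/40), radius 1/100

Only the slot chain above each a matters under B; compose those maps.
input a2: applying the 1 nested substitution gives center (-1/2, 0), radius 1/12
input a1: applying the 2 nested substitutions gives center (-1/40, -1/20), radius 1/100
input a3: applying the 2 nested substitutions gives center (-1/40, -1/40), radius 1/100


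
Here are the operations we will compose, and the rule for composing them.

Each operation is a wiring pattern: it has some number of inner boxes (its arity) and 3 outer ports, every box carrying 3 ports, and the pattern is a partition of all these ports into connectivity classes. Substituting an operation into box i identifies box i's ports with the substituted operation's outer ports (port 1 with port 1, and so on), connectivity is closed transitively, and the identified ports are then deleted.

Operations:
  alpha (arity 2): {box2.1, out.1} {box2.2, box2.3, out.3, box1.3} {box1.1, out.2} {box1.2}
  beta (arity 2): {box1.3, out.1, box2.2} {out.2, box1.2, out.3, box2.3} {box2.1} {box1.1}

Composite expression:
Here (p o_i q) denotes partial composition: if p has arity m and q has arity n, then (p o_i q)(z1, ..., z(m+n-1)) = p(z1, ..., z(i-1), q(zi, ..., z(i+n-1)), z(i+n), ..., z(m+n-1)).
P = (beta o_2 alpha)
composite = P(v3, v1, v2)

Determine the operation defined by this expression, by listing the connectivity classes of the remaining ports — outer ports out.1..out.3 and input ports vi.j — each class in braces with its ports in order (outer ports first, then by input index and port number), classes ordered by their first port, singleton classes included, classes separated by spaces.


{out.1, v1.1, v3.3} {out.2, out.3, v1.3, v2.2, v2.3, v3.2} {v1.2} {v2.1} {v3.1}

Connectivity passes through glued beta-boundaries; trace each wire chain.
the subtree at alpha composes to {out.1, v2.1} {out.2, v1.1} {out.3, v1.3, v2.2, v2.3} {v1.2} on (v1, v2); out.j = own outer ports
the subtree at beta composes to {out.1, v1.1, v3.3} {out.2, out.3, v1.3, v2.2, v2.3, v3.2} {v1.2} {v2.1} {v3.1} on (v3, v1, v2); out.j = own outer ports


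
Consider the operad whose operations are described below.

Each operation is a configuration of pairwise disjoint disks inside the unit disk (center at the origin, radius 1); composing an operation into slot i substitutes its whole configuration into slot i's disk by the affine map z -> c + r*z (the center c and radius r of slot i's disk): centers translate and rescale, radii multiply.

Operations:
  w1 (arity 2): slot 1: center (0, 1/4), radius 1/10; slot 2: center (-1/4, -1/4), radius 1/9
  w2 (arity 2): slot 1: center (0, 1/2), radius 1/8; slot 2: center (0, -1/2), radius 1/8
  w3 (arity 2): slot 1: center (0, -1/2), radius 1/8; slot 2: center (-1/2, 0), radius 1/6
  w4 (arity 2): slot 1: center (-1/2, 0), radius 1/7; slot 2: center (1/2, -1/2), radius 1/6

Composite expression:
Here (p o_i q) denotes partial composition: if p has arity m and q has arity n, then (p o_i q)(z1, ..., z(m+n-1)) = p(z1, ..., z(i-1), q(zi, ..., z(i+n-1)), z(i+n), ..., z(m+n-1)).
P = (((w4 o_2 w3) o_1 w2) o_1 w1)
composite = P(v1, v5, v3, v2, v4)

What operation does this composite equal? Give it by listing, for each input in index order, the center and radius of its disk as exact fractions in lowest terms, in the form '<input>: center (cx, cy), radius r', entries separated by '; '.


v1: center (-1/2, 17/224), radius 1/560; v2: center (1/2, -7/12), radius 1/48; v3: center (-1/2, -1/14), radius 1/56; v4: center (5/12, -1/2), radius 1/36; v5: center (-113/224, 15/224), radius 1/504


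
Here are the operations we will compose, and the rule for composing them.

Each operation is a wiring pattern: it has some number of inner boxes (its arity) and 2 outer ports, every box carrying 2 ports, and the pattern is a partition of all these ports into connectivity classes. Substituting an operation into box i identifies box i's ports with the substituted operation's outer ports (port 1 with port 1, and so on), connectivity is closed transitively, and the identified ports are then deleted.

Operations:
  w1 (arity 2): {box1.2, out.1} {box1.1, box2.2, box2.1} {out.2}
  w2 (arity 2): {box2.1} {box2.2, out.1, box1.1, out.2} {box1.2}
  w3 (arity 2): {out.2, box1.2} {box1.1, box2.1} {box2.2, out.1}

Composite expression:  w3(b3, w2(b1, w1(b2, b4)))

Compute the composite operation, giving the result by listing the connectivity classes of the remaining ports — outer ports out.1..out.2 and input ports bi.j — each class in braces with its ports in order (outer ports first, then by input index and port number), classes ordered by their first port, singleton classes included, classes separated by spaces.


{out.1, b1.1, b3.1} {out.2, b3.2} {b1.2} {b2.1, b4.1, b4.2} {b2.2}

Two ports join when wires chain via w3-identified ports.
w1 over (b2, b4) gives {out.1, b2.2} {out.2} {b2.1, b4.1, b4.2}, out.j being that stage's outer ports
w2 over (b1, b2, b4) gives {out.1, out.2, b1.1} {b1.2} {b2.1, b4.1, b4.2} {b2.2}, out.j being that stage's outer ports
w3 over (b3, b1, b2, b4) gives {out.1, b1.1, b3.1} {out.2, b3.2} {b1.2} {b2.1, b4.1, b4.2} {b2.2}, out.j being that stage's outer ports
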